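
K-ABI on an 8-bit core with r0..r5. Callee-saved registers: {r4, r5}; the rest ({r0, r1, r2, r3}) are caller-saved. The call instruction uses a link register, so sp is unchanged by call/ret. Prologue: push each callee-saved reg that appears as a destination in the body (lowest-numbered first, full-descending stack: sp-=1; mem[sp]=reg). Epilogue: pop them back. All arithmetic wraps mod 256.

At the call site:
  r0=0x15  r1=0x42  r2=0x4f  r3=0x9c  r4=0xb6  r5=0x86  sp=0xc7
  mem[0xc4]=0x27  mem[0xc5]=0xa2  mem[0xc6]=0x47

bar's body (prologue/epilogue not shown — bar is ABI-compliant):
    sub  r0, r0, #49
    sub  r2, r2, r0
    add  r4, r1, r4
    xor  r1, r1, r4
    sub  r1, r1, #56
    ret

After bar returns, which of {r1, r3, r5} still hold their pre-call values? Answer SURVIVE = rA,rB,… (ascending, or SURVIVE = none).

prologue: push r4 → mem[0xc6]=0xb6, sp=0xc6
body[0] sub  r0, r0, #49 → r0=0xe4
body[1] sub  r2, r2, r0 → r2=0x6b
body[2] add  r4, r1, r4 → r4=0xf8
body[3] xor  r1, r1, r4 → r1=0xba
body[4] sub  r1, r1, #56 → r1=0x82
epilogue: pop r4=0xb6, sp=0xc7
r1: caller-saved, written=True
r3: caller-saved, written=False
r5: callee-saved, written=False

SURVIVE = r3,r5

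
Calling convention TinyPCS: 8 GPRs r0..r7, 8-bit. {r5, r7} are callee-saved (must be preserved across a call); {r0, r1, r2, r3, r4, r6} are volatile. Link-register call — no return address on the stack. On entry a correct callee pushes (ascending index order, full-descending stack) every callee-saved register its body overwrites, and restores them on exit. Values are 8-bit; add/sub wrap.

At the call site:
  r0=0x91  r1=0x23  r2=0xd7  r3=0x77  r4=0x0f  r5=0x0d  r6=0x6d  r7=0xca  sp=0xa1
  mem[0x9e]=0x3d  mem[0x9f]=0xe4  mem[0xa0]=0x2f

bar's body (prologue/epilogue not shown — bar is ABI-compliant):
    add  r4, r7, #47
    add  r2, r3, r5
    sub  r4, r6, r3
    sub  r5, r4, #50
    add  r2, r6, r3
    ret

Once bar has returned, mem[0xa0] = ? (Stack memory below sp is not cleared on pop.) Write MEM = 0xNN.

MEM = 0x0d

prologue: push r5 -> mem[0xa0]=0x0d, sp=0xa0
body[0] add  r4, r7, #47 -> r4=0xf9
body[1] add  r2, r3, r5 -> r2=0x84
body[2] sub  r4, r6, r3 -> r4=0xf6
body[3] sub  r5, r4, #50 -> r5=0xc4
body[4] add  r2, r6, r3 -> r2=0xe4
epilogue: pop r5=0x0d, sp=0xa1
prologue pushed ['r5'] at ['0xa0']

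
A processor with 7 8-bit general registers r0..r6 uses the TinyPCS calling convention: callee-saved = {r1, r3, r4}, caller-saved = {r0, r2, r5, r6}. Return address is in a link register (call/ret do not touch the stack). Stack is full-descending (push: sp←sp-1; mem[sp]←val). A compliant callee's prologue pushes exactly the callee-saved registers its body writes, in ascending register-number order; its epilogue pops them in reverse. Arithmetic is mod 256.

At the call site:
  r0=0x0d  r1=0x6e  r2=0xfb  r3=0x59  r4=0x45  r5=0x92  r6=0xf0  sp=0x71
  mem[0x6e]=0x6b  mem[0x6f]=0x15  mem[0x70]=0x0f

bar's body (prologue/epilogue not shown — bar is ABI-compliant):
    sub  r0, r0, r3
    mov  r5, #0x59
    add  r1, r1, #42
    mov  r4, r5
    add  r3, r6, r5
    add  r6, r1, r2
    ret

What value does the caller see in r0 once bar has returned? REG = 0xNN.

REG = 0xb4

prologue: push r1 -> mem[0x70]=0x6e, sp=0x70
prologue: push r3 -> mem[0x6f]=0x59, sp=0x6f
prologue: push r4 -> mem[0x6e]=0x45, sp=0x6e
body[0] sub  r0, r0, r3 -> r0=0xb4
body[1] mov  r5, #0x59 -> r5=0x59
body[2] add  r1, r1, #42 -> r1=0x98
body[3] mov  r4, r5 -> r4=0x59
body[4] add  r3, r6, r5 -> r3=0x49
body[5] add  r6, r1, r2 -> r6=0x93
epilogue: pop r4=0x45, sp=0x6f
epilogue: pop r3=0x59, sp=0x70
epilogue: pop r1=0x6e, sp=0x71
r0 is caller-saved -> body value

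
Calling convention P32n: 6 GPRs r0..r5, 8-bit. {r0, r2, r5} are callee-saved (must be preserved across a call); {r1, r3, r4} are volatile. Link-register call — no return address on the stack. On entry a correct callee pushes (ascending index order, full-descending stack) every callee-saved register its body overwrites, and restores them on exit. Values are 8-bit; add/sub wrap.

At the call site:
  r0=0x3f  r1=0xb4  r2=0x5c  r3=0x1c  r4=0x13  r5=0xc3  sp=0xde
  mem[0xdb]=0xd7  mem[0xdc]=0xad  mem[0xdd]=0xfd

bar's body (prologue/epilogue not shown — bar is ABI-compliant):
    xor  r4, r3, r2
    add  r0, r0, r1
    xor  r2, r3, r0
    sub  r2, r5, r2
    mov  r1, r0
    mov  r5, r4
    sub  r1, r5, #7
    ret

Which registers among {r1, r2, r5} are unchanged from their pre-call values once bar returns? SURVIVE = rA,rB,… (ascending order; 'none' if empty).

prologue: push r0 → mem[0xdd]=0x3f, sp=0xdd
prologue: push r2 → mem[0xdc]=0x5c, sp=0xdc
prologue: push r5 → mem[0xdb]=0xc3, sp=0xdb
body[0] xor  r4, r3, r2 → r4=0x40
body[1] add  r0, r0, r1 → r0=0xf3
body[2] xor  r2, r3, r0 → r2=0xef
body[3] sub  r2, r5, r2 → r2=0xd4
body[4] mov  r1, r0 → r1=0xf3
body[5] mov  r5, r4 → r5=0x40
body[6] sub  r1, r5, #7 → r1=0x39
epilogue: pop r5=0xc3, sp=0xdc
epilogue: pop r2=0x5c, sp=0xdd
epilogue: pop r0=0x3f, sp=0xde
r1: caller-saved, written=True
r2: callee-saved, written=True
r5: callee-saved, written=True

SURVIVE = r2,r5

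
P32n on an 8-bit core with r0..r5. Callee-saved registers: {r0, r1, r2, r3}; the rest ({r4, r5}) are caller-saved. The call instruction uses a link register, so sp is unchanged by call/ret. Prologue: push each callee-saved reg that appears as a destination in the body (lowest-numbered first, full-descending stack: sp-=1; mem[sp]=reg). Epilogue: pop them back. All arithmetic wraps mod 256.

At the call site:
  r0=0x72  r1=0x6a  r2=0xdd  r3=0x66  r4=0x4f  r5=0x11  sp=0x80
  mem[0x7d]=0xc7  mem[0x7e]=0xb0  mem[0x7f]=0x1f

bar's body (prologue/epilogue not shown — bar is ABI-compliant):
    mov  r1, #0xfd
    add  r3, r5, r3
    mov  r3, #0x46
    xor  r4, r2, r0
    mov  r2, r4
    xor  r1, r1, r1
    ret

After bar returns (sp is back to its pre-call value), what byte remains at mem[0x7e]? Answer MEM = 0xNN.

MEM = 0xdd

prologue: push r1 -> mem[0x7f]=0x6a, sp=0x7f
prologue: push r2 -> mem[0x7e]=0xdd, sp=0x7e
prologue: push r3 -> mem[0x7d]=0x66, sp=0x7d
body[0] mov  r1, #0xfd -> r1=0xfd
body[1] add  r3, r5, r3 -> r3=0x77
body[2] mov  r3, #0x46 -> r3=0x46
body[3] xor  r4, r2, r0 -> r4=0xaf
body[4] mov  r2, r4 -> r2=0xaf
body[5] xor  r1, r1, r1 -> r1=0x00
epilogue: pop r3=0x66, sp=0x7e
epilogue: pop r2=0xdd, sp=0x7f
epilogue: pop r1=0x6a, sp=0x80
prologue pushed ['r1', 'r2', 'r3'] at ['0x7f', '0x7e', '0x7d']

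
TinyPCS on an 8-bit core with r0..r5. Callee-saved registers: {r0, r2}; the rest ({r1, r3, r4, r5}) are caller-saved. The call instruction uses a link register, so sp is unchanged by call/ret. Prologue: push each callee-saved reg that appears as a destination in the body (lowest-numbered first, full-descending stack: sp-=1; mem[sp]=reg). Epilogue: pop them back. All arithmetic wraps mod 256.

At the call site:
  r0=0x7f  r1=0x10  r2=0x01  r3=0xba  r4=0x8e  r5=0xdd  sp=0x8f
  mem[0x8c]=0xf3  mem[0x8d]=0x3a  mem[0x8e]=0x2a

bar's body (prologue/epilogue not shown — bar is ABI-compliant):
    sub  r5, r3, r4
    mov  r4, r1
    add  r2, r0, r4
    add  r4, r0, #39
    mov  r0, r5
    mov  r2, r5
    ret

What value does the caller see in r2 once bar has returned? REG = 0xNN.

REG = 0x01

prologue: push r0 → mem[0x8e]=0x7f, sp=0x8e
prologue: push r2 → mem[0x8d]=0x01, sp=0x8d
body[0] sub  r5, r3, r4 → r5=0x2c
body[1] mov  r4, r1 → r4=0x10
body[2] add  r2, r0, r4 → r2=0x8f
body[3] add  r4, r0, #39 → r4=0xa6
body[4] mov  r0, r5 → r0=0x2c
body[5] mov  r2, r5 → r2=0x2c
epilogue: pop r2=0x01, sp=0x8e
epilogue: pop r0=0x7f, sp=0x8f
r2 is callee-saved → restored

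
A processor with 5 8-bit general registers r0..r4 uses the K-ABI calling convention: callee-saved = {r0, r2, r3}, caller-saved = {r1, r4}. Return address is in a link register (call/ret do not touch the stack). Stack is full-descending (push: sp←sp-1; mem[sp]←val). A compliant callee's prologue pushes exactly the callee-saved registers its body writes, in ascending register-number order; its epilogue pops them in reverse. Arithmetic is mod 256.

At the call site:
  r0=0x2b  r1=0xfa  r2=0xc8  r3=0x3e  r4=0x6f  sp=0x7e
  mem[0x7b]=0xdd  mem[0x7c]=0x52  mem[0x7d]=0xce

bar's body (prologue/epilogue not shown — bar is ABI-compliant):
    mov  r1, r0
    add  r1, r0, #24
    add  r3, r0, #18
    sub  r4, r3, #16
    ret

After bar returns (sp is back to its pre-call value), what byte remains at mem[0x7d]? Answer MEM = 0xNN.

MEM = 0x3e

prologue: push r3 -> mem[0x7d]=0x3e, sp=0x7d
body[0] mov  r1, r0 -> r1=0x2b
body[1] add  r1, r0, #24 -> r1=0x43
body[2] add  r3, r0, #18 -> r3=0x3d
body[3] sub  r4, r3, #16 -> r4=0x2d
epilogue: pop r3=0x3e, sp=0x7e
prologue pushed ['r3'] at ['0x7d']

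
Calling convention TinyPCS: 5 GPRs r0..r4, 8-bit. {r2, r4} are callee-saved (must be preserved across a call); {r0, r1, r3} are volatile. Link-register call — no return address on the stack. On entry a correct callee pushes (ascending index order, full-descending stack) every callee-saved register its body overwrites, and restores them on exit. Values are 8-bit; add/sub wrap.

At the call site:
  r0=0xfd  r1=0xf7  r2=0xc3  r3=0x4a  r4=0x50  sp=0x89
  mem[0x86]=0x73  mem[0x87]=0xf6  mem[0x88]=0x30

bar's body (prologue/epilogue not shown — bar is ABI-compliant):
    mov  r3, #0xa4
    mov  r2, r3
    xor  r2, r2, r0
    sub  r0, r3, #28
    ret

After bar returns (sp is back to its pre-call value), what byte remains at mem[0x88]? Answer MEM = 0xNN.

MEM = 0xc3

prologue: push r2 -> mem[0x88]=0xc3, sp=0x88
body[0] mov  r3, #0xa4 -> r3=0xa4
body[1] mov  r2, r3 -> r2=0xa4
body[2] xor  r2, r2, r0 -> r2=0x59
body[3] sub  r0, r3, #28 -> r0=0x88
epilogue: pop r2=0xc3, sp=0x89
prologue pushed ['r2'] at ['0x88']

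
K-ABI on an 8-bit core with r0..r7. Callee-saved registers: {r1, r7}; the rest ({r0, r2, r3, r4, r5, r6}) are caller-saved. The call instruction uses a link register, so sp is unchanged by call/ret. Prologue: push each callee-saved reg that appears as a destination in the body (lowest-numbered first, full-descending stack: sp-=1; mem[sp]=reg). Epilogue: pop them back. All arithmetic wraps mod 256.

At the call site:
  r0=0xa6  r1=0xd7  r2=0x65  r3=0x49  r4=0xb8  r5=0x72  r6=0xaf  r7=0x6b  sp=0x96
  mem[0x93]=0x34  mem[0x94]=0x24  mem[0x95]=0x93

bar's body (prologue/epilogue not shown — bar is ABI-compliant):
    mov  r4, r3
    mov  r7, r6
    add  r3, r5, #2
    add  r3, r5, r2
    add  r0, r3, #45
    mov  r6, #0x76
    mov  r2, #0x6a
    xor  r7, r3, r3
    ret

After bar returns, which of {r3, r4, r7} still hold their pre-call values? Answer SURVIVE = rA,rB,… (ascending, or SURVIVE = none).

prologue: push r7 -> mem[0x95]=0x6b, sp=0x95
body[0] mov  r4, r3 -> r4=0x49
body[1] mov  r7, r6 -> r7=0xaf
body[2] add  r3, r5, #2 -> r3=0x74
body[3] add  r3, r5, r2 -> r3=0xd7
body[4] add  r0, r3, #45 -> r0=0x04
body[5] mov  r6, #0x76 -> r6=0x76
body[6] mov  r2, #0x6a -> r2=0x6a
body[7] xor  r7, r3, r3 -> r7=0x00
epilogue: pop r7=0x6b, sp=0x96
r3: caller-saved, written=True
r4: caller-saved, written=True
r7: callee-saved, written=True

SURVIVE = r7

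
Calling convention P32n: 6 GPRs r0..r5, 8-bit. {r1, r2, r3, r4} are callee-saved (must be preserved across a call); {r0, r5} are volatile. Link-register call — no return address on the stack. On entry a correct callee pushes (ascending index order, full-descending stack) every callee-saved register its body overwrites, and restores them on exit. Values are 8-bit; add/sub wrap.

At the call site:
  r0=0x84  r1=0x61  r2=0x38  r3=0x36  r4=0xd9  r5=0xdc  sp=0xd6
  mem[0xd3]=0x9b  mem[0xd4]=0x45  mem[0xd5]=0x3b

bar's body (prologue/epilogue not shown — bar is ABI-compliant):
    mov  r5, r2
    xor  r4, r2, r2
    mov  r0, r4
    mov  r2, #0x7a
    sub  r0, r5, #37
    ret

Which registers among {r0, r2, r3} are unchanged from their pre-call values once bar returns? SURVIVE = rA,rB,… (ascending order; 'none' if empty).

prologue: push r2 → mem[0xd5]=0x38, sp=0xd5
prologue: push r4 → mem[0xd4]=0xd9, sp=0xd4
body[0] mov  r5, r2 → r5=0x38
body[1] xor  r4, r2, r2 → r4=0x00
body[2] mov  r0, r4 → r0=0x00
body[3] mov  r2, #0x7a → r2=0x7a
body[4] sub  r0, r5, #37 → r0=0x13
epilogue: pop r4=0xd9, sp=0xd5
epilogue: pop r2=0x38, sp=0xd6
r0: caller-saved, written=True
r2: callee-saved, written=True
r3: callee-saved, written=False

SURVIVE = r2,r3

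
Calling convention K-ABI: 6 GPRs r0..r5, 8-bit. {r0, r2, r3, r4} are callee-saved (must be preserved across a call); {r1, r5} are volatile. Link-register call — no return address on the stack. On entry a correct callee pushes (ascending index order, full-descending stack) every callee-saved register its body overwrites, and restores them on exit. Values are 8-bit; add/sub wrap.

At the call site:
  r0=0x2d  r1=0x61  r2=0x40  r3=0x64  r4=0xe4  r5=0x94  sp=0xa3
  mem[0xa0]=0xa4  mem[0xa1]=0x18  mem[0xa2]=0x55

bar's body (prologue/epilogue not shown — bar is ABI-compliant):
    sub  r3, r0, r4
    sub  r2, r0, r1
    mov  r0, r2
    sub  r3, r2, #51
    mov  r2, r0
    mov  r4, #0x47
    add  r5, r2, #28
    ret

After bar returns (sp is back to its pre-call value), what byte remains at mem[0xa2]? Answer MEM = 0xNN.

MEM = 0x2d

prologue: push r0 → mem[0xa2]=0x2d, sp=0xa2
prologue: push r2 → mem[0xa1]=0x40, sp=0xa1
prologue: push r3 → mem[0xa0]=0x64, sp=0xa0
prologue: push r4 → mem[0x9f]=0xe4, sp=0x9f
body[0] sub  r3, r0, r4 → r3=0x49
body[1] sub  r2, r0, r1 → r2=0xcc
body[2] mov  r0, r2 → r0=0xcc
body[3] sub  r3, r2, #51 → r3=0x99
body[4] mov  r2, r0 → r2=0xcc
body[5] mov  r4, #0x47 → r4=0x47
body[6] add  r5, r2, #28 → r5=0xe8
epilogue: pop r4=0xe4, sp=0xa0
epilogue: pop r3=0x64, sp=0xa1
epilogue: pop r2=0x40, sp=0xa2
epilogue: pop r0=0x2d, sp=0xa3
prologue pushed ['r0', 'r2', 'r3', 'r4'] at ['0xa2', '0xa1', '0xa0', '0x9f']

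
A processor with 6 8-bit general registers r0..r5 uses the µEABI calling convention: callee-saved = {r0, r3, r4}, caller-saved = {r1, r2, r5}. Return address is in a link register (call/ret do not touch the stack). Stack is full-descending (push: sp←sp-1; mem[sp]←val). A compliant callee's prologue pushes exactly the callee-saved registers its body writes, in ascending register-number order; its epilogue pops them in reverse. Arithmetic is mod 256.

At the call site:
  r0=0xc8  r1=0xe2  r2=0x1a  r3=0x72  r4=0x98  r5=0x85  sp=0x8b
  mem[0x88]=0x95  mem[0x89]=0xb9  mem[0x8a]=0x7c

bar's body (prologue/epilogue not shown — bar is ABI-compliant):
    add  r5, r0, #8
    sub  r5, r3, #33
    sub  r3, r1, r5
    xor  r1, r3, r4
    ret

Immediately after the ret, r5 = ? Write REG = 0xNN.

prologue: push r3 → mem[0x8a]=0x72, sp=0x8a
body[0] add  r5, r0, #8 → r5=0xd0
body[1] sub  r5, r3, #33 → r5=0x51
body[2] sub  r3, r1, r5 → r3=0x91
body[3] xor  r1, r3, r4 → r1=0x09
epilogue: pop r3=0x72, sp=0x8b
r5 is caller-saved → body value

REG = 0x51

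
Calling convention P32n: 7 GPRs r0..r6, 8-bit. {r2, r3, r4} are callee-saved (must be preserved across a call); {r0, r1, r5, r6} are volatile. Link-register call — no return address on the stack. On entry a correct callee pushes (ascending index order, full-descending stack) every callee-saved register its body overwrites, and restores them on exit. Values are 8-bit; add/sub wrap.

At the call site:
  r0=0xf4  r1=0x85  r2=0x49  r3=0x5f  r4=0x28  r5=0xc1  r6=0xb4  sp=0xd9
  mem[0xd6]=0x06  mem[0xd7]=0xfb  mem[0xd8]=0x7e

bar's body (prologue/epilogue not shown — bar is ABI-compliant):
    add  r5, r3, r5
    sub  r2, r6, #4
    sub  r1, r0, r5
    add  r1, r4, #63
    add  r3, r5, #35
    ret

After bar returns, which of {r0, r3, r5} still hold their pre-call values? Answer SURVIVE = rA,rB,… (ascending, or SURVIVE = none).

prologue: push r2 → mem[0xd8]=0x49, sp=0xd8
prologue: push r3 → mem[0xd7]=0x5f, sp=0xd7
body[0] add  r5, r3, r5 → r5=0x20
body[1] sub  r2, r6, #4 → r2=0xb0
body[2] sub  r1, r0, r5 → r1=0xd4
body[3] add  r1, r4, #63 → r1=0x67
body[4] add  r3, r5, #35 → r3=0x43
epilogue: pop r3=0x5f, sp=0xd8
epilogue: pop r2=0x49, sp=0xd9
r0: caller-saved, written=False
r3: callee-saved, written=True
r5: caller-saved, written=True

SURVIVE = r0,r3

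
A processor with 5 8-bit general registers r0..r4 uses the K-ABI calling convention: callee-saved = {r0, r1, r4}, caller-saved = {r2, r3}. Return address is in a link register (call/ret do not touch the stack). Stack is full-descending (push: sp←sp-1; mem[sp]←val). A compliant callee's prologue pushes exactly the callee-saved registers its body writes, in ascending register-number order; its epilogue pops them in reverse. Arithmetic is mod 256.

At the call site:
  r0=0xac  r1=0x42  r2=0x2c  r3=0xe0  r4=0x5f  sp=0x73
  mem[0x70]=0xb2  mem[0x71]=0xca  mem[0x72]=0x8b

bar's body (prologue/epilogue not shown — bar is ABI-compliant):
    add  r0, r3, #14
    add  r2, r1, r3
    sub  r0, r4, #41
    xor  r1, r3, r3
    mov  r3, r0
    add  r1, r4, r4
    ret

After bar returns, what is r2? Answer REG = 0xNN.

REG = 0x22

prologue: push r0 → mem[0x72]=0xac, sp=0x72
prologue: push r1 → mem[0x71]=0x42, sp=0x71
body[0] add  r0, r3, #14 → r0=0xee
body[1] add  r2, r1, r3 → r2=0x22
body[2] sub  r0, r4, #41 → r0=0x36
body[3] xor  r1, r3, r3 → r1=0x00
body[4] mov  r3, r0 → r3=0x36
body[5] add  r1, r4, r4 → r1=0xbe
epilogue: pop r1=0x42, sp=0x72
epilogue: pop r0=0xac, sp=0x73
r2 is caller-saved → body value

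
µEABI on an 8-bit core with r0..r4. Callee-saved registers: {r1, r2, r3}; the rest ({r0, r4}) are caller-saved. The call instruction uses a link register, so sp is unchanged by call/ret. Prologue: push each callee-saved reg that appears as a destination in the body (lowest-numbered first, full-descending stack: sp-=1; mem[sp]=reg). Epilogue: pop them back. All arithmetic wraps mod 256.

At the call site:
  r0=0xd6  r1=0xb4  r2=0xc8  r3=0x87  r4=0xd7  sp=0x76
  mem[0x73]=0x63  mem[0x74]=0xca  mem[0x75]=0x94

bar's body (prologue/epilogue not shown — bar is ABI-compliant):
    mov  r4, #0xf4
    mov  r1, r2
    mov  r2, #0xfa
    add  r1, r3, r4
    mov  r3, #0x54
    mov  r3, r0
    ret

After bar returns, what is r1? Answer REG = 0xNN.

REG = 0xb4

prologue: push r1 -> mem[0x75]=0xb4, sp=0x75
prologue: push r2 -> mem[0x74]=0xc8, sp=0x74
prologue: push r3 -> mem[0x73]=0x87, sp=0x73
body[0] mov  r4, #0xf4 -> r4=0xf4
body[1] mov  r1, r2 -> r1=0xc8
body[2] mov  r2, #0xfa -> r2=0xfa
body[3] add  r1, r3, r4 -> r1=0x7b
body[4] mov  r3, #0x54 -> r3=0x54
body[5] mov  r3, r0 -> r3=0xd6
epilogue: pop r3=0x87, sp=0x74
epilogue: pop r2=0xc8, sp=0x75
epilogue: pop r1=0xb4, sp=0x76
r1 is callee-saved -> restored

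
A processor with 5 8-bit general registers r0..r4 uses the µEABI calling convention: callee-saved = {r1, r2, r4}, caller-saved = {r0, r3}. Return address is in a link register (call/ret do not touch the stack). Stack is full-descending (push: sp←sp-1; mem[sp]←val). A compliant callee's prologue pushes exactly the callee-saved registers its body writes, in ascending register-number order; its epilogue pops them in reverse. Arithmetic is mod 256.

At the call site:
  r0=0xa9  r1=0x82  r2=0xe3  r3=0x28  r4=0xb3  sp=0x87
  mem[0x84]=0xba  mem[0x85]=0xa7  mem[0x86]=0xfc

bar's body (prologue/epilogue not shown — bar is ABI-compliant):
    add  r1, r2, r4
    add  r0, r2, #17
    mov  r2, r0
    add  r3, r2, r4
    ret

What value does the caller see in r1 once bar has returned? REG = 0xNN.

REG = 0x82

prologue: push r1 -> mem[0x86]=0x82, sp=0x86
prologue: push r2 -> mem[0x85]=0xe3, sp=0x85
body[0] add  r1, r2, r4 -> r1=0x96
body[1] add  r0, r2, #17 -> r0=0xf4
body[2] mov  r2, r0 -> r2=0xf4
body[3] add  r3, r2, r4 -> r3=0xa7
epilogue: pop r2=0xe3, sp=0x86
epilogue: pop r1=0x82, sp=0x87
r1 is callee-saved -> restored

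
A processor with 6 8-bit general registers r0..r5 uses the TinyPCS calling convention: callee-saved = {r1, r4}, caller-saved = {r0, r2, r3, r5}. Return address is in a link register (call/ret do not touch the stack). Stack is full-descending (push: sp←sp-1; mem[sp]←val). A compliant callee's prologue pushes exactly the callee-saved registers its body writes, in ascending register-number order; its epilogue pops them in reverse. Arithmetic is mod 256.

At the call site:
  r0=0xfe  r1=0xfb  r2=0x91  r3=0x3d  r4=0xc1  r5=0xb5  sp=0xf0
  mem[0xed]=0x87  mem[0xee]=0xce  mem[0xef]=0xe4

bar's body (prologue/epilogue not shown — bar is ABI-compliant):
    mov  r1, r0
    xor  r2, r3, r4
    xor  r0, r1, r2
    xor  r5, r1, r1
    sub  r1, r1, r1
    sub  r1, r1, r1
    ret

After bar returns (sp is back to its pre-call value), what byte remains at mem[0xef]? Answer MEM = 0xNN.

prologue: push r1 -> mem[0xef]=0xfb, sp=0xef
body[0] mov  r1, r0 -> r1=0xfe
body[1] xor  r2, r3, r4 -> r2=0xfc
body[2] xor  r0, r1, r2 -> r0=0x02
body[3] xor  r5, r1, r1 -> r5=0x00
body[4] sub  r1, r1, r1 -> r1=0x00
body[5] sub  r1, r1, r1 -> r1=0x00
epilogue: pop r1=0xfb, sp=0xf0
prologue pushed ['r1'] at ['0xef']

MEM = 0xfb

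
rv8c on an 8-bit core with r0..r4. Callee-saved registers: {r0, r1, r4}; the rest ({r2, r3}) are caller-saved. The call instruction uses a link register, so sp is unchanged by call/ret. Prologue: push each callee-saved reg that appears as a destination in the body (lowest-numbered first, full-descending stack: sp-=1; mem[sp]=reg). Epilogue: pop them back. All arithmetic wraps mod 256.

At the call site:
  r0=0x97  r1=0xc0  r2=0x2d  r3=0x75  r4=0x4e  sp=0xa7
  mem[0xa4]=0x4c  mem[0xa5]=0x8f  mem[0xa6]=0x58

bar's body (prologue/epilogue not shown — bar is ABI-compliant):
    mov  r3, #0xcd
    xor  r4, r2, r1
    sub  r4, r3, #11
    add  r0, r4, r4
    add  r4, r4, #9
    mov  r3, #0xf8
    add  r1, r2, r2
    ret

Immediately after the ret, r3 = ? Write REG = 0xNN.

prologue: push r0 -> mem[0xa6]=0x97, sp=0xa6
prologue: push r1 -> mem[0xa5]=0xc0, sp=0xa5
prologue: push r4 -> mem[0xa4]=0x4e, sp=0xa4
body[0] mov  r3, #0xcd -> r3=0xcd
body[1] xor  r4, r2, r1 -> r4=0xed
body[2] sub  r4, r3, #11 -> r4=0xc2
body[3] add  r0, r4, r4 -> r0=0x84
body[4] add  r4, r4, #9 -> r4=0xcb
body[5] mov  r3, #0xf8 -> r3=0xf8
body[6] add  r1, r2, r2 -> r1=0x5a
epilogue: pop r4=0x4e, sp=0xa5
epilogue: pop r1=0xc0, sp=0xa6
epilogue: pop r0=0x97, sp=0xa7
r3 is caller-saved -> body value

REG = 0xf8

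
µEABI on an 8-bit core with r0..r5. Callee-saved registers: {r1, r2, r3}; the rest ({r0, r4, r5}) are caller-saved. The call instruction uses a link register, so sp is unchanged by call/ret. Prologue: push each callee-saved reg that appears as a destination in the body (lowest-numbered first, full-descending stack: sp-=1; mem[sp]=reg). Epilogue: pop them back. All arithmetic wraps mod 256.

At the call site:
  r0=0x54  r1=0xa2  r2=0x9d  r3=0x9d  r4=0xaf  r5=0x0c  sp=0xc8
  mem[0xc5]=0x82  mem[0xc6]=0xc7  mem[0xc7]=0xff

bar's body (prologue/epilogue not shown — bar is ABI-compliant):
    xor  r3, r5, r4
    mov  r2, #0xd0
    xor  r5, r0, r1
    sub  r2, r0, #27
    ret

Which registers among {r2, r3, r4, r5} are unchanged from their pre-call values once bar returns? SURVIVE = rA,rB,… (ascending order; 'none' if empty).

prologue: push r2 -> mem[0xc7]=0x9d, sp=0xc7
prologue: push r3 -> mem[0xc6]=0x9d, sp=0xc6
body[0] xor  r3, r5, r4 -> r3=0xa3
body[1] mov  r2, #0xd0 -> r2=0xd0
body[2] xor  r5, r0, r1 -> r5=0xf6
body[3] sub  r2, r0, #27 -> r2=0x39
epilogue: pop r3=0x9d, sp=0xc7
epilogue: pop r2=0x9d, sp=0xc8
r2: callee-saved, written=True
r3: callee-saved, written=True
r4: caller-saved, written=False
r5: caller-saved, written=True

SURVIVE = r2,r3,r4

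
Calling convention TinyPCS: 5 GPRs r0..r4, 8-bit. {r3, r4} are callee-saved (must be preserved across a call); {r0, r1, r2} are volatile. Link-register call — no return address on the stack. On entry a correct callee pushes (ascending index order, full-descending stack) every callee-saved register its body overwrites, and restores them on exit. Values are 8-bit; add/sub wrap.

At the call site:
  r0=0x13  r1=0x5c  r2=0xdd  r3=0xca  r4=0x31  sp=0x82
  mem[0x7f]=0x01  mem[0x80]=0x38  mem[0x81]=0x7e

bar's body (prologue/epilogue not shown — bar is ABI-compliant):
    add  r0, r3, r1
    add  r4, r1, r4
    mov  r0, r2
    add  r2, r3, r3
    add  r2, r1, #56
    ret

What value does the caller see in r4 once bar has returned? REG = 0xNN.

prologue: push r4 -> mem[0x81]=0x31, sp=0x81
body[0] add  r0, r3, r1 -> r0=0x26
body[1] add  r4, r1, r4 -> r4=0x8d
body[2] mov  r0, r2 -> r0=0xdd
body[3] add  r2, r3, r3 -> r2=0x94
body[4] add  r2, r1, #56 -> r2=0x94
epilogue: pop r4=0x31, sp=0x82
r4 is callee-saved -> restored

REG = 0x31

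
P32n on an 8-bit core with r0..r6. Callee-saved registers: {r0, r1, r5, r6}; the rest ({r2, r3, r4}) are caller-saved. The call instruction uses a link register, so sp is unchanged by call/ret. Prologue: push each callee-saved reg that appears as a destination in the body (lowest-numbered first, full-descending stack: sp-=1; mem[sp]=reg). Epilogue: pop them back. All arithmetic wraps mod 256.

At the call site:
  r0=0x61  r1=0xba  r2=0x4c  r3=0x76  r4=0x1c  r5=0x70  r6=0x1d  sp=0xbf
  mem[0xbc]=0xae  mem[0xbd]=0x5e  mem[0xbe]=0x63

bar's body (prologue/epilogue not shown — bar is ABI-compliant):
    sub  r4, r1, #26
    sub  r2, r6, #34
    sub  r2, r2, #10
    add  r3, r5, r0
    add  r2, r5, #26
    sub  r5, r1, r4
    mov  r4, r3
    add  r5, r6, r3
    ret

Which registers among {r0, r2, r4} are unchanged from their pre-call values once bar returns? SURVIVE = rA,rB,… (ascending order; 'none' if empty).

SURVIVE = r0

prologue: push r5 -> mem[0xbe]=0x70, sp=0xbe
body[0] sub  r4, r1, #26 -> r4=0xa0
body[1] sub  r2, r6, #34 -> r2=0xfb
body[2] sub  r2, r2, #10 -> r2=0xf1
body[3] add  r3, r5, r0 -> r3=0xd1
body[4] add  r2, r5, #26 -> r2=0x8a
body[5] sub  r5, r1, r4 -> r5=0x1a
body[6] mov  r4, r3 -> r4=0xd1
body[7] add  r5, r6, r3 -> r5=0xee
epilogue: pop r5=0x70, sp=0xbf
r0: callee-saved, written=False
r2: caller-saved, written=True
r4: caller-saved, written=True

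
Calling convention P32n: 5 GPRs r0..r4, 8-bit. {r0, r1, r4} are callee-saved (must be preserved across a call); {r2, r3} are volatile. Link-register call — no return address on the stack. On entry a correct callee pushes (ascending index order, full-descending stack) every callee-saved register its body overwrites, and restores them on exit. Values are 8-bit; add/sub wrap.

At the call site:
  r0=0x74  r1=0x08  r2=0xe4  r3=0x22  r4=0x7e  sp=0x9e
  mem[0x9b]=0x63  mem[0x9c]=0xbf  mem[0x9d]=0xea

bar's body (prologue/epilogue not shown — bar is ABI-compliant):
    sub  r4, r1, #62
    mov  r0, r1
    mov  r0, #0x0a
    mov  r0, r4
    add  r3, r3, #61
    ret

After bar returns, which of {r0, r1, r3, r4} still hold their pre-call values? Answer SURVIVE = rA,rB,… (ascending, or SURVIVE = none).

SURVIVE = r0,r1,r4

prologue: push r0 -> mem[0x9d]=0x74, sp=0x9d
prologue: push r4 -> mem[0x9c]=0x7e, sp=0x9c
body[0] sub  r4, r1, #62 -> r4=0xca
body[1] mov  r0, r1 -> r0=0x08
body[2] mov  r0, #0x0a -> r0=0x0a
body[3] mov  r0, r4 -> r0=0xca
body[4] add  r3, r3, #61 -> r3=0x5f
epilogue: pop r4=0x7e, sp=0x9d
epilogue: pop r0=0x74, sp=0x9e
r0: callee-saved, written=True
r1: callee-saved, written=False
r3: caller-saved, written=True
r4: callee-saved, written=True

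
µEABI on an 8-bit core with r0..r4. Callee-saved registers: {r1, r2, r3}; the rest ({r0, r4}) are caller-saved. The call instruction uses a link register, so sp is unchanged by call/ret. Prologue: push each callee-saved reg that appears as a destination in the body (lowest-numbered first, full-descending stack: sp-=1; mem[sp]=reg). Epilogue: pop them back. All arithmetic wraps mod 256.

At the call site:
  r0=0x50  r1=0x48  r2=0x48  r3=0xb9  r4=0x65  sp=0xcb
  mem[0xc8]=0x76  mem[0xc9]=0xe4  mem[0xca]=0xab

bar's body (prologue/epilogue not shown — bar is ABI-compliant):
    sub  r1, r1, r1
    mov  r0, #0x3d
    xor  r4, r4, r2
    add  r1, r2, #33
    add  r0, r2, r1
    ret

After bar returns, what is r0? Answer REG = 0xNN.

prologue: push r1 -> mem[0xca]=0x48, sp=0xca
body[0] sub  r1, r1, r1 -> r1=0x00
body[1] mov  r0, #0x3d -> r0=0x3d
body[2] xor  r4, r4, r2 -> r4=0x2d
body[3] add  r1, r2, #33 -> r1=0x69
body[4] add  r0, r2, r1 -> r0=0xb1
epilogue: pop r1=0x48, sp=0xcb
r0 is caller-saved -> body value

REG = 0xb1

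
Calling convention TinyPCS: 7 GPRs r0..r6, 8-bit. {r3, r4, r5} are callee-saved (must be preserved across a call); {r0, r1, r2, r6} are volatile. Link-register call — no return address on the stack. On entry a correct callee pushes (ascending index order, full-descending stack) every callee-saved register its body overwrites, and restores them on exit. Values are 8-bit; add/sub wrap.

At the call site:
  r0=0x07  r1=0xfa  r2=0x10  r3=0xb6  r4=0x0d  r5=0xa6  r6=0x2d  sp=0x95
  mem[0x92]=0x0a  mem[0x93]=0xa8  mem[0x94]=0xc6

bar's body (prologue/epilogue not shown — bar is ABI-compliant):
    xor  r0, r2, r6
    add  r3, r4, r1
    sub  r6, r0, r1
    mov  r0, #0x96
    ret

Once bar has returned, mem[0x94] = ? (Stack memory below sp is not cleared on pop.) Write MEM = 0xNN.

MEM = 0xb6

prologue: push r3 -> mem[0x94]=0xb6, sp=0x94
body[0] xor  r0, r2, r6 -> r0=0x3d
body[1] add  r3, r4, r1 -> r3=0x07
body[2] sub  r6, r0, r1 -> r6=0x43
body[3] mov  r0, #0x96 -> r0=0x96
epilogue: pop r3=0xb6, sp=0x95
prologue pushed ['r3'] at ['0x94']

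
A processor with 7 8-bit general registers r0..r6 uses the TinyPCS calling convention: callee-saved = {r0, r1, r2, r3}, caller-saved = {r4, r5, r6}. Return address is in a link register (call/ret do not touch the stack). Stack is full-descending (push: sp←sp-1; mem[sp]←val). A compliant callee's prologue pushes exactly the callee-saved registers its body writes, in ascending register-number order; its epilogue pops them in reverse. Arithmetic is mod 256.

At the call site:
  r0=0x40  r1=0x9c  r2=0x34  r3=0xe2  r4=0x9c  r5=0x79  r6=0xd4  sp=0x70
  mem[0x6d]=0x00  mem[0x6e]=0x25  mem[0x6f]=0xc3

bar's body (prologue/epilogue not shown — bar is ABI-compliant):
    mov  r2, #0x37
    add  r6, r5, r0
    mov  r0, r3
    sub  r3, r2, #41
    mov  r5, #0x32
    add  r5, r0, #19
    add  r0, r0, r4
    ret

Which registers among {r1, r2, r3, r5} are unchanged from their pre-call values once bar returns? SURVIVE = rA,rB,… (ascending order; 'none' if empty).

prologue: push r0 -> mem[0x6f]=0x40, sp=0x6f
prologue: push r2 -> mem[0x6e]=0x34, sp=0x6e
prologue: push r3 -> mem[0x6d]=0xe2, sp=0x6d
body[0] mov  r2, #0x37 -> r2=0x37
body[1] add  r6, r5, r0 -> r6=0xb9
body[2] mov  r0, r3 -> r0=0xe2
body[3] sub  r3, r2, #41 -> r3=0x0e
body[4] mov  r5, #0x32 -> r5=0x32
body[5] add  r5, r0, #19 -> r5=0xf5
body[6] add  r0, r0, r4 -> r0=0x7e
epilogue: pop r3=0xe2, sp=0x6e
epilogue: pop r2=0x34, sp=0x6f
epilogue: pop r0=0x40, sp=0x70
r1: callee-saved, written=False
r2: callee-saved, written=True
r3: callee-saved, written=True
r5: caller-saved, written=True

SURVIVE = r1,r2,r3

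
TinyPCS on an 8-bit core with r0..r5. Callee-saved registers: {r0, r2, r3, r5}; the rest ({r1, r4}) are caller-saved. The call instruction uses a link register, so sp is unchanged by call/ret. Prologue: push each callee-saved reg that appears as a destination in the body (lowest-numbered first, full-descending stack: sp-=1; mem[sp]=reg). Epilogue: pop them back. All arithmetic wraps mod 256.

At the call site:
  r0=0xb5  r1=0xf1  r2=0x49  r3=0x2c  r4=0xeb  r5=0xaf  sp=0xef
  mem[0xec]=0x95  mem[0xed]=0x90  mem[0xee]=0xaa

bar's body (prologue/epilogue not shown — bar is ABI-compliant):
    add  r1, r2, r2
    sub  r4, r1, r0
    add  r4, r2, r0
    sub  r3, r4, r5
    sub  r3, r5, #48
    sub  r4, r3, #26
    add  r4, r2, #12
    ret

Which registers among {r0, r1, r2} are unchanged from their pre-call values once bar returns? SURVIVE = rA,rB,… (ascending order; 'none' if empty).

SURVIVE = r0,r2

prologue: push r3 → mem[0xee]=0x2c, sp=0xee
body[0] add  r1, r2, r2 → r1=0x92
body[1] sub  r4, r1, r0 → r4=0xdd
body[2] add  r4, r2, r0 → r4=0xfe
body[3] sub  r3, r4, r5 → r3=0x4f
body[4] sub  r3, r5, #48 → r3=0x7f
body[5] sub  r4, r3, #26 → r4=0x65
body[6] add  r4, r2, #12 → r4=0x55
epilogue: pop r3=0x2c, sp=0xef
r0: callee-saved, written=False
r1: caller-saved, written=True
r2: callee-saved, written=False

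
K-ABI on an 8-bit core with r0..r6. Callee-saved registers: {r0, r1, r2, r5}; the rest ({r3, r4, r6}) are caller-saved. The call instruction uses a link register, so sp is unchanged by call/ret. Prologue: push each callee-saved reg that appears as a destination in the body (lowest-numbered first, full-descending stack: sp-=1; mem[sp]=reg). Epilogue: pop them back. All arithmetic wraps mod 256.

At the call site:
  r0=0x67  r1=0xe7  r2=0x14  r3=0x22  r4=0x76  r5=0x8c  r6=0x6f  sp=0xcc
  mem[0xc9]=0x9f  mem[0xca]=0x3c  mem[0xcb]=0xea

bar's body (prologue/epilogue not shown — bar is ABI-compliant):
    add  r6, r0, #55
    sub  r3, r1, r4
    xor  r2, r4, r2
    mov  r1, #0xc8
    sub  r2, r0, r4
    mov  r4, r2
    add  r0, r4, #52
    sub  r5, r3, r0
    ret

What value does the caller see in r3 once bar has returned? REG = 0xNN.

REG = 0x71

prologue: push r0 → mem[0xcb]=0x67, sp=0xcb
prologue: push r1 → mem[0xca]=0xe7, sp=0xca
prologue: push r2 → mem[0xc9]=0x14, sp=0xc9
prologue: push r5 → mem[0xc8]=0x8c, sp=0xc8
body[0] add  r6, r0, #55 → r6=0x9e
body[1] sub  r3, r1, r4 → r3=0x71
body[2] xor  r2, r4, r2 → r2=0x62
body[3] mov  r1, #0xc8 → r1=0xc8
body[4] sub  r2, r0, r4 → r2=0xf1
body[5] mov  r4, r2 → r4=0xf1
body[6] add  r0, r4, #52 → r0=0x25
body[7] sub  r5, r3, r0 → r5=0x4c
epilogue: pop r5=0x8c, sp=0xc9
epilogue: pop r2=0x14, sp=0xca
epilogue: pop r1=0xe7, sp=0xcb
epilogue: pop r0=0x67, sp=0xcc
r3 is caller-saved → body value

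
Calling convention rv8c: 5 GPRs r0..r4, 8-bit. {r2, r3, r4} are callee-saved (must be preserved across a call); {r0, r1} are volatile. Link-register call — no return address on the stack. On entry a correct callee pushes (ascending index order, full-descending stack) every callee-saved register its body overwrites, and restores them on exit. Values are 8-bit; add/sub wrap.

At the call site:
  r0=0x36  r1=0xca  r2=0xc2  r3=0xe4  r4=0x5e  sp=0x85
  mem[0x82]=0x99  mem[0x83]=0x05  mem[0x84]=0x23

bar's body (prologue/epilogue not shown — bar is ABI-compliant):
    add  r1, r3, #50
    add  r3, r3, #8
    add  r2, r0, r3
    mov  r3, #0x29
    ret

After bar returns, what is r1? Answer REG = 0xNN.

prologue: push r2 → mem[0x84]=0xc2, sp=0x84
prologue: push r3 → mem[0x83]=0xe4, sp=0x83
body[0] add  r1, r3, #50 → r1=0x16
body[1] add  r3, r3, #8 → r3=0xec
body[2] add  r2, r0, r3 → r2=0x22
body[3] mov  r3, #0x29 → r3=0x29
epilogue: pop r3=0xe4, sp=0x84
epilogue: pop r2=0xc2, sp=0x85
r1 is caller-saved → body value

REG = 0x16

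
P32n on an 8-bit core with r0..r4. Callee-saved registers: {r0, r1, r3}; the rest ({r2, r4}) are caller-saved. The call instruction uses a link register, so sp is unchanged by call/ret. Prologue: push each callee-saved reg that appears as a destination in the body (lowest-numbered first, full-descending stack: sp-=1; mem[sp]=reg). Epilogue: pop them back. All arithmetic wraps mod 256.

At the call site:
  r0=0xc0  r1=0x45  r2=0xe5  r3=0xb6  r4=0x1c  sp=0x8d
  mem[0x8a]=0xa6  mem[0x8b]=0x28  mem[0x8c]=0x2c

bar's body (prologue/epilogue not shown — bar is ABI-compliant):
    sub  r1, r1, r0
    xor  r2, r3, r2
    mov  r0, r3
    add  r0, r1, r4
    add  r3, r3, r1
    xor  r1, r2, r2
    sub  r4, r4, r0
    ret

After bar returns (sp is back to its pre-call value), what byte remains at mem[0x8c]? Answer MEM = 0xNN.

MEM = 0xc0

prologue: push r0 -> mem[0x8c]=0xc0, sp=0x8c
prologue: push r1 -> mem[0x8b]=0x45, sp=0x8b
prologue: push r3 -> mem[0x8a]=0xb6, sp=0x8a
body[0] sub  r1, r1, r0 -> r1=0x85
body[1] xor  r2, r3, r2 -> r2=0x53
body[2] mov  r0, r3 -> r0=0xb6
body[3] add  r0, r1, r4 -> r0=0xa1
body[4] add  r3, r3, r1 -> r3=0x3b
body[5] xor  r1, r2, r2 -> r1=0x00
body[6] sub  r4, r4, r0 -> r4=0x7b
epilogue: pop r3=0xb6, sp=0x8b
epilogue: pop r1=0x45, sp=0x8c
epilogue: pop r0=0xc0, sp=0x8d
prologue pushed ['r0', 'r1', 'r3'] at ['0x8c', '0x8b', '0x8a']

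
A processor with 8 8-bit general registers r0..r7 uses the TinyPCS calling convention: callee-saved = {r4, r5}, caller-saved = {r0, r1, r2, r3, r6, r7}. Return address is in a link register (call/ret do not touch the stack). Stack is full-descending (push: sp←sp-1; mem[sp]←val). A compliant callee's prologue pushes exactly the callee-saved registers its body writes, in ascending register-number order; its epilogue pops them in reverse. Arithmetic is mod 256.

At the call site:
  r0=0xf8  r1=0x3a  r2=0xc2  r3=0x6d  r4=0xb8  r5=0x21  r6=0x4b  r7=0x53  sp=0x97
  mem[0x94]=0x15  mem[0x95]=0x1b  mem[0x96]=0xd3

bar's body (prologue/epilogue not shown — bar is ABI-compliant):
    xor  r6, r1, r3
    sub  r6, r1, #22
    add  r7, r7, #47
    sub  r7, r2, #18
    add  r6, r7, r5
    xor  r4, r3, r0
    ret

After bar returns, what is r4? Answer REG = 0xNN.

prologue: push r4 → mem[0x96]=0xb8, sp=0x96
body[0] xor  r6, r1, r3 → r6=0x57
body[1] sub  r6, r1, #22 → r6=0x24
body[2] add  r7, r7, #47 → r7=0x82
body[3] sub  r7, r2, #18 → r7=0xb0
body[4] add  r6, r7, r5 → r6=0xd1
body[5] xor  r4, r3, r0 → r4=0x95
epilogue: pop r4=0xb8, sp=0x97
r4 is callee-saved → restored

REG = 0xb8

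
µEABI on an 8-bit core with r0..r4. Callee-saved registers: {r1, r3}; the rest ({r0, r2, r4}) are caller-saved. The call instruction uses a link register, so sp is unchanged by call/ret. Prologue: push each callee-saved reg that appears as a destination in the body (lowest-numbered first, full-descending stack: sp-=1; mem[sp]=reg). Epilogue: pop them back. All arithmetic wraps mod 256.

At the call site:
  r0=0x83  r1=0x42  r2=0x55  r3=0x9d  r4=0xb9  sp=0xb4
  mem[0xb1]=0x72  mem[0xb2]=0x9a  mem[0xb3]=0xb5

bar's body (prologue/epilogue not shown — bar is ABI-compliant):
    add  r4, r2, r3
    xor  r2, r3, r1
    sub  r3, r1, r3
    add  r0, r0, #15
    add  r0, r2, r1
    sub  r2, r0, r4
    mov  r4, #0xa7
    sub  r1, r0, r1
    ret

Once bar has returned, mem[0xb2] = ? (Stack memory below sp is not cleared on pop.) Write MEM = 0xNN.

MEM = 0x9d

prologue: push r1 -> mem[0xb3]=0x42, sp=0xb3
prologue: push r3 -> mem[0xb2]=0x9d, sp=0xb2
body[0] add  r4, r2, r3 -> r4=0xf2
body[1] xor  r2, r3, r1 -> r2=0xdf
body[2] sub  r3, r1, r3 -> r3=0xa5
body[3] add  r0, r0, #15 -> r0=0x92
body[4] add  r0, r2, r1 -> r0=0x21
body[5] sub  r2, r0, r4 -> r2=0x2f
body[6] mov  r4, #0xa7 -> r4=0xa7
body[7] sub  r1, r0, r1 -> r1=0xdf
epilogue: pop r3=0x9d, sp=0xb3
epilogue: pop r1=0x42, sp=0xb4
prologue pushed ['r1', 'r3'] at ['0xb3', '0xb2']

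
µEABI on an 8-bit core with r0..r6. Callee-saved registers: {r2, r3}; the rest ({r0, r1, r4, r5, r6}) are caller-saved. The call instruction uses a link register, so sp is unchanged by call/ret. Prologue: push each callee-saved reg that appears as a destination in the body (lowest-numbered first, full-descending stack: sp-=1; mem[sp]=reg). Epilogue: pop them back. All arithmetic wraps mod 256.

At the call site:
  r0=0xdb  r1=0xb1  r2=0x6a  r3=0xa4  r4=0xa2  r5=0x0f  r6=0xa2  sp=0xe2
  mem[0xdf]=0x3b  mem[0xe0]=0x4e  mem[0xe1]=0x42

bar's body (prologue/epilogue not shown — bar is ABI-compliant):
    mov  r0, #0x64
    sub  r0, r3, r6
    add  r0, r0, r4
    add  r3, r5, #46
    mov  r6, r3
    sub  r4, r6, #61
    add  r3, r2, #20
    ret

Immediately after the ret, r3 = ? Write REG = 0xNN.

prologue: push r3 → mem[0xe1]=0xa4, sp=0xe1
body[0] mov  r0, #0x64 → r0=0x64
body[1] sub  r0, r3, r6 → r0=0x02
body[2] add  r0, r0, r4 → r0=0xa4
body[3] add  r3, r5, #46 → r3=0x3d
body[4] mov  r6, r3 → r6=0x3d
body[5] sub  r4, r6, #61 → r4=0x00
body[6] add  r3, r2, #20 → r3=0x7e
epilogue: pop r3=0xa4, sp=0xe2
r3 is callee-saved → restored

REG = 0xa4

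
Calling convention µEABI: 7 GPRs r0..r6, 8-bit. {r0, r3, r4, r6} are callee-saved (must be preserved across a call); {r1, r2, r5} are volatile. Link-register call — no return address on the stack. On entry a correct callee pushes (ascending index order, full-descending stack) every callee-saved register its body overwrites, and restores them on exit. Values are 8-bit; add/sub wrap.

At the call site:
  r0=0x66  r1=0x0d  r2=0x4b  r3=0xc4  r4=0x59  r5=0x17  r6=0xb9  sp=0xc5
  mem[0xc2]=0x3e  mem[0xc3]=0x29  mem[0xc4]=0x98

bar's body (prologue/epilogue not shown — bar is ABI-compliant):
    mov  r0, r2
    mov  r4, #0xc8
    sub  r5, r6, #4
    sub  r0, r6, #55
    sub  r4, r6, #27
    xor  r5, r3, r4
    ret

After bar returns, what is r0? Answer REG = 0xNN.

prologue: push r0 -> mem[0xc4]=0x66, sp=0xc4
prologue: push r4 -> mem[0xc3]=0x59, sp=0xc3
body[0] mov  r0, r2 -> r0=0x4b
body[1] mov  r4, #0xc8 -> r4=0xc8
body[2] sub  r5, r6, #4 -> r5=0xb5
body[3] sub  r0, r6, #55 -> r0=0x82
body[4] sub  r4, r6, #27 -> r4=0x9e
body[5] xor  r5, r3, r4 -> r5=0x5a
epilogue: pop r4=0x59, sp=0xc4
epilogue: pop r0=0x66, sp=0xc5
r0 is callee-saved -> restored

REG = 0x66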